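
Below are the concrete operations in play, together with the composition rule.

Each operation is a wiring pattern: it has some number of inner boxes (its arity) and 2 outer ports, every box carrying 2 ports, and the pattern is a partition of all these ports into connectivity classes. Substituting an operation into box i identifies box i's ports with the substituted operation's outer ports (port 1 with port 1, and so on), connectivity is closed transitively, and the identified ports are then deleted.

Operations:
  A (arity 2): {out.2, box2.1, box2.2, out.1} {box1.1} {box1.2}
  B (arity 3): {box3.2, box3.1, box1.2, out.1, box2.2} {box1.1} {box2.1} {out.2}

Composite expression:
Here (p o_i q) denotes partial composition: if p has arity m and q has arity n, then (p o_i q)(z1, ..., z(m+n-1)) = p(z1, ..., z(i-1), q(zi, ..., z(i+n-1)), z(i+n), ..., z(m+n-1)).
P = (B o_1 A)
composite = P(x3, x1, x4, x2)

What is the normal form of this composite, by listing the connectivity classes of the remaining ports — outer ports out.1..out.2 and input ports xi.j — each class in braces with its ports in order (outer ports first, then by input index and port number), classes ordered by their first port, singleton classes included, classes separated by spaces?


After gluing at B, chains via deleted ports link the x-ports.
through A, on inputs (x3, x1): {out.1, out.2, x1.1, x1.2} {x3.1} {x3.2} (out.j = stage outer ports)
through B, on inputs (x3, x1, x4, x2): {out.1, x1.1, x1.2, x2.1, x2.2, x4.2} {out.2} {x3.1} {x3.2} {x4.1} (out.j = stage outer ports)

{out.1, x1.1, x1.2, x2.1, x2.2, x4.2} {out.2} {x3.1} {x3.2} {x4.1}


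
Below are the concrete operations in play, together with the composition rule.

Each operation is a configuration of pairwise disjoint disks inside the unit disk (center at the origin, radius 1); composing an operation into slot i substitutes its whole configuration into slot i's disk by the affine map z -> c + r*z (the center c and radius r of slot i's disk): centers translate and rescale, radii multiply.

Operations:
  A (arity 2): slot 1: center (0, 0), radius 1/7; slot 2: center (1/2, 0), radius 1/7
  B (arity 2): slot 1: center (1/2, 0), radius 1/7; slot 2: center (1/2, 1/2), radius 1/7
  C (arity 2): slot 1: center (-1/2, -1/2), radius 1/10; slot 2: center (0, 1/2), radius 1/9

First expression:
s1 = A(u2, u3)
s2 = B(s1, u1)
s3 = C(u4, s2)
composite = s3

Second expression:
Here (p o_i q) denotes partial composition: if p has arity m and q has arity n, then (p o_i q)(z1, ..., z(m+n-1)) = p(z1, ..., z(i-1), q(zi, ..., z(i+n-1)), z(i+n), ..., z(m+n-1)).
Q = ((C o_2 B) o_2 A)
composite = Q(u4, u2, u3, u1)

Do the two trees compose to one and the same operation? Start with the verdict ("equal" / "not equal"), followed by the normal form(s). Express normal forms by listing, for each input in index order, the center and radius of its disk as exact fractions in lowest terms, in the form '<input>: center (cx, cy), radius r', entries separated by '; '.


The first expression reduces to u1: center (1/18, 5/9), radius 1/63; u2: center (1/18, 1/2), radius 1/441; u3: center (4/63, 1/2), radius 1/441; u4: center (-1/2, -1/2), radius 1/10
The second expression reduces to u1: center (1/18, 5/9), radius 1/63; u2: center (1/18, 1/2), radius 1/441; u3: center (4/63, 1/2), radius 1/441; u4: center (-1/2, -1/2), radius 1/10
Same normal form: equal.

equal; the common form is u1: center (1/18, 5/9), radius 1/63; u2: center (1/18, 1/2), radius 1/441; u3: center (4/63, 1/2), radius 1/441; u4: center (-1/2, -1/2), radius 1/10


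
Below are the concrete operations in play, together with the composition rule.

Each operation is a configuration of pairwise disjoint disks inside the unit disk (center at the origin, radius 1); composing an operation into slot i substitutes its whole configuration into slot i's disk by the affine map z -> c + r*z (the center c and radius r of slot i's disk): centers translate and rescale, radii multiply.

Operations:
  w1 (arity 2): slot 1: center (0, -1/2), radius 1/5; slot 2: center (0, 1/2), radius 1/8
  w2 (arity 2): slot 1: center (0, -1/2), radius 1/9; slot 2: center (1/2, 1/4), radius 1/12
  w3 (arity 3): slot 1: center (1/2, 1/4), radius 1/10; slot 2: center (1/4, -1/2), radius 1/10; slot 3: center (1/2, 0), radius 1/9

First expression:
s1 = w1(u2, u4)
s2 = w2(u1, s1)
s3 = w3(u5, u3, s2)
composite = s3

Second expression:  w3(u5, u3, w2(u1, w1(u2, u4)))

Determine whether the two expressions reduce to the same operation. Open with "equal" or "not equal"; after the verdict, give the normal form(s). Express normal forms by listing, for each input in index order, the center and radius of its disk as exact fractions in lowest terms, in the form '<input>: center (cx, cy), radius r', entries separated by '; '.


The first composite normalizes to u1: center (1/2, -1/18), radius 1/81; u2: center (5/9, 5/216), radius 1/540; u3: center (1/4, -1/2), radius 1/10; u4: center (5/9, 7/216), radius 1/864; u5: center (1/2, 1/4), radius 1/10
The second composite normalizes to u1: center (1/2, -1/18), radius 1/81; u2: center (5/9, 5/216), radius 1/540; u3: center (1/4, -1/2), radius 1/10; u4: center (5/9, 7/216), radius 1/864; u5: center (1/2, 1/4), radius 1/10
The normal forms match — equal.

equal — both sides give u1: center (1/2, -1/18), radius 1/81; u2: center (5/9, 5/216), radius 1/540; u3: center (1/4, -1/2), radius 1/10; u4: center (5/9, 7/216), radius 1/864; u5: center (1/2, 1/4), radius 1/10


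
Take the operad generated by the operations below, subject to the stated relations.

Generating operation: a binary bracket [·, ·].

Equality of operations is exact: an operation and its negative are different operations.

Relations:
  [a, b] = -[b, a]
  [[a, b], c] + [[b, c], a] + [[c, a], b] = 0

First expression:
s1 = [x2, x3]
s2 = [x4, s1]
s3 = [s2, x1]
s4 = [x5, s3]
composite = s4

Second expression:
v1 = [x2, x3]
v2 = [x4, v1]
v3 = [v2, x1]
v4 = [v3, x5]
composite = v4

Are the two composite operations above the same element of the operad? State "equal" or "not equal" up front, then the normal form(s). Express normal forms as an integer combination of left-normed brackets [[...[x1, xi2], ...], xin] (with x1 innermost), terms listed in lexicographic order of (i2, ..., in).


not equal: they reduce to -[[[[x1, x2], x3], x4], x5] + [[[[x1, x3], x2], x4], x5] + [[[[x1, x4], x2], x3], x5] - [[[[x1, x4], x3], x2], x5] and [[[[x1, x2], x3], x4], x5] - [[[[x1, x3], x2], x4], x5] - [[[[x1, x4], x2], x3], x5] + [[[[x1, x4], x3], x2], x5]

Reducing the first expression gives -[[[[x1, x2], x3], x4], x5] + [[[[x1, x3], x2], x4], x5] + [[[[x1, x4], x2], x3], x5] - [[[[x1, x4], x3], x2], x5]
Reducing the second expression gives [[[[x1, x2], x3], x4], x5] - [[[[x1, x3], x2], x4], x5] - [[[[x1, x4], x2], x3], x5] + [[[[x1, x4], x3], x2], x5]
The normal forms differ: not equal.


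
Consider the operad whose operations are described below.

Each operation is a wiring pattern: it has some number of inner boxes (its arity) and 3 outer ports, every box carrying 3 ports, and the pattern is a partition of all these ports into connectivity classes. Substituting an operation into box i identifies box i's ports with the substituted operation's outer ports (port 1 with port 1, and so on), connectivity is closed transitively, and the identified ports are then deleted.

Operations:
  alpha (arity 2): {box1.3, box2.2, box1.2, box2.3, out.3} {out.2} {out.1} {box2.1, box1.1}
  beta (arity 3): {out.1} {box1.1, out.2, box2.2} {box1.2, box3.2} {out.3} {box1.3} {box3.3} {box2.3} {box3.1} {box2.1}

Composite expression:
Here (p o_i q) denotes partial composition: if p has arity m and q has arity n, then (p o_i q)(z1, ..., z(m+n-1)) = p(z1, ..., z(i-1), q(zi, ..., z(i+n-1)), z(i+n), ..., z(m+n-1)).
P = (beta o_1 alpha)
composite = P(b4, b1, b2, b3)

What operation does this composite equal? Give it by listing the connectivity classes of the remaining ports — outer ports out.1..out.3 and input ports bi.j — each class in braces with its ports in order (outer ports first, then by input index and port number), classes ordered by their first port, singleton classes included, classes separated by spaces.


{out.1} {out.2, b2.2} {out.3} {b1.1, b4.1} {b1.2, b1.3, b4.2, b4.3} {b2.1} {b2.3} {b3.1} {b3.2} {b3.3}

After gluing at beta, chains via deleted ports link the b-ports.
the subtree at alpha composes to {out.1} {out.2} {out.3, b1.2, b1.3, b4.2, b4.3} {b1.1, b4.1} on (b4, b1); out.j = own outer ports
the subtree at beta composes to {out.1} {out.2, b2.2} {out.3} {b1.1, b4.1} {b1.2, b1.3, b4.2, b4.3} {b2.1} {b2.3} {b3.1} {b3.2} {b3.3} on (b4, b1, b2, b3); out.j = own outer ports


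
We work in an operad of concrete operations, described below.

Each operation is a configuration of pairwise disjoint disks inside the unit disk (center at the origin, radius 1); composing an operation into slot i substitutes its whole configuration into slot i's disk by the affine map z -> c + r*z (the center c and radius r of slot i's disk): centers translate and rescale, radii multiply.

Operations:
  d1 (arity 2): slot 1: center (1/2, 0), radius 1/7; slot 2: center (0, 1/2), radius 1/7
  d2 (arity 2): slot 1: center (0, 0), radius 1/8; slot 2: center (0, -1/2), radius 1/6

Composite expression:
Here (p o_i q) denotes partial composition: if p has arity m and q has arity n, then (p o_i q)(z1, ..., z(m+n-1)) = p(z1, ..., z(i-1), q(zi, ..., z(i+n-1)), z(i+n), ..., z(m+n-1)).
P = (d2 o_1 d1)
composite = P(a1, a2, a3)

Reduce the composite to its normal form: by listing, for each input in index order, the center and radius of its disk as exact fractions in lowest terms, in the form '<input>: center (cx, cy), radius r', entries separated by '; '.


Nesting under d2 composes maps z -> c + r*z down each a-path.
a1 passes through 2 substitutions, ending at center (1/16, 0), radius 1/56
a2 passes through 2 substitutions, ending at center (0, 1/16), radius 1/56
a3 passes through 1 substitution, ending at center (0, -1/2), radius 1/6

a1: center (1/16, 0), radius 1/56; a2: center (0, 1/16), radius 1/56; a3: center (0, -1/2), radius 1/6


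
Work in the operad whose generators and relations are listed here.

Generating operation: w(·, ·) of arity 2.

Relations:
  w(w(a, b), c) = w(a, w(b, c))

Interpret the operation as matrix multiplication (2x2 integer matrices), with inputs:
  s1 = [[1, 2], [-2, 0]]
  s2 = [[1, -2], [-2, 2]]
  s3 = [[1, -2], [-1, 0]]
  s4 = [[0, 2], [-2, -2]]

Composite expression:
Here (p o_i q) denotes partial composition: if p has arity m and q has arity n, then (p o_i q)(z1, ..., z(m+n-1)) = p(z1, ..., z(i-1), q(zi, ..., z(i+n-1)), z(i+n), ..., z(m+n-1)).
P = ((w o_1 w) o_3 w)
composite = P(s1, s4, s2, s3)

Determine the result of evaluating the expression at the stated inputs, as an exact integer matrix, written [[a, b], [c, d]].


[[-4, 0], [16, -16]]

w(s1, s4) = [[-4, -2], [0, -4]]
w(s2, s3) = [[3, -2], [-4, 4]]
w(w(s1, s4), w(s2, s3)) = [[-4, 0], [16, -16]]


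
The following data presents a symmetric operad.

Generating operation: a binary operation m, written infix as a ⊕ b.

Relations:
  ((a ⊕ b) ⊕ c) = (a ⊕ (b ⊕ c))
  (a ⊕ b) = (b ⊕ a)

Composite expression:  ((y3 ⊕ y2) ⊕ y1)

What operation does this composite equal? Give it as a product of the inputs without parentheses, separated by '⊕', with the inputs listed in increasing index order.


y1 ⊕ y2 ⊕ y3


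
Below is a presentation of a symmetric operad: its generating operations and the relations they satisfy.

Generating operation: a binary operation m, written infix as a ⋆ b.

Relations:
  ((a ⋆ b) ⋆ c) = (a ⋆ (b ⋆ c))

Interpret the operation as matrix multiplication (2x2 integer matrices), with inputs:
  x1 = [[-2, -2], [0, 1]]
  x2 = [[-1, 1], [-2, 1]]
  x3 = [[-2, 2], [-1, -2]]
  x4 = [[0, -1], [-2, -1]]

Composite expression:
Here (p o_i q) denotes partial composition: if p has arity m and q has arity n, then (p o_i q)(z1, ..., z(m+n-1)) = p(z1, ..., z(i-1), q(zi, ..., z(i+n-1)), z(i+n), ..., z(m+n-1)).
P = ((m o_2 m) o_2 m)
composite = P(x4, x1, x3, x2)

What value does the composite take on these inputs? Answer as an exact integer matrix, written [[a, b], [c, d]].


[[-5, 3], [7, -9]]

(x1 ⋆ x3) = [[6, 0], [-1, -2]]
((x1 ⋆ x3) ⋆ x2) = [[-6, 6], [5, -3]]
(x4 ⋆ ((x1 ⋆ x3) ⋆ x2)) = [[-5, 3], [7, -9]]


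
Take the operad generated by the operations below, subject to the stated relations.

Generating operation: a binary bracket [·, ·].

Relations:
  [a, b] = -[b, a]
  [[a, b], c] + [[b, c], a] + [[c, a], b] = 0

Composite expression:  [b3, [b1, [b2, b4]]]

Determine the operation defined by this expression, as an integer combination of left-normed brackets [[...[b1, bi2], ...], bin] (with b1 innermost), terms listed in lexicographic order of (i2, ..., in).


Skip Jacobi rewriting: expand, keep b1-initial words, read off terms.
Composite bracket: [b3, [b1, [b2, b4]]]
Full expansion: 8 signed words from ab - ba (2^3 = 8).
The b1-initial words carry the normal form:
  b1b2b4b3 appears with sign -1, giving the term -[[[b1, b2], b4], b3]
  b1b4b2b3 appears with sign +1, giving the term +[[[b1, b4], b2], b3]

-[[[b1, b2], b4], b3] + [[[b1, b4], b2], b3]


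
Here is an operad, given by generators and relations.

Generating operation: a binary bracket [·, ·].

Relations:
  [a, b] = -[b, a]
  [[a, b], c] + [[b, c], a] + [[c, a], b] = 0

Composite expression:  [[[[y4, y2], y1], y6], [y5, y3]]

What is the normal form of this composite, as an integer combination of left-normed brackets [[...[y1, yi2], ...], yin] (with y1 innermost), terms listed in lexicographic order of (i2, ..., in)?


Skip Jacobi rewriting: expand, keep y1-initial words, read off terms.
Composite bracket: [[[[y4, y2], y1], y6], [y5, y3]]
Full expansion: 32 signed words from ab - ba (2^5 = 32).
Collect the words opening with y1:
  y1y2y4y6y3y5 appears with sign -1, giving the term -[[[[[y1, y2], y4], y6], y3], y5]
  y1y2y4y6y5y3 appears with sign +1, giving the term +[[[[[y1, y2], y4], y6], y5], y3]
  y1y4y2y6y3y5 appears with sign +1, giving the term +[[[[[y1, y4], y2], y6], y3], y5]
  y1y4y2y6y5y3 appears with sign -1, giving the term -[[[[[y1, y4], y2], y6], y5], y3]

-[[[[[y1, y2], y4], y6], y3], y5] + [[[[[y1, y2], y4], y6], y5], y3] + [[[[[y1, y4], y2], y6], y3], y5] - [[[[[y1, y4], y2], y6], y5], y3]


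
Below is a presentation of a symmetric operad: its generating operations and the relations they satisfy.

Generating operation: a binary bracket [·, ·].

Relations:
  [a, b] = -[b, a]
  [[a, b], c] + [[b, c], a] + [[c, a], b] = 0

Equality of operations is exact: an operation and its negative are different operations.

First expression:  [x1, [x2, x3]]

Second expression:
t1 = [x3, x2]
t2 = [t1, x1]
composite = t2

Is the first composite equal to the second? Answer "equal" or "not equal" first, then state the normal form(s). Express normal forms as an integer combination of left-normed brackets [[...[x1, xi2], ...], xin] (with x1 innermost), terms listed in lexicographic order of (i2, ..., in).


equal; both compose to [[x1, x2], x3] - [[x1, x3], x2]

In normal form, the first expression is [[x1, x2], x3] - [[x1, x3], x2]
In normal form, the second expression is [[x1, x2], x3] - [[x1, x3], x2]
The forms coincide; equal.


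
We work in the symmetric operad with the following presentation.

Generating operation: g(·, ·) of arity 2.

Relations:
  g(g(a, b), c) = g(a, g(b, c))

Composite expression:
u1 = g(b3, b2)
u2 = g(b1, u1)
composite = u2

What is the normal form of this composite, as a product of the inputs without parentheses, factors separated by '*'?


b1 * b3 * b2

Associativity of g dissolves the nesting; only the b-input order survives.
g(b3, b2) linearizes to b3 * b2
g(b1, g(b3, b2)) linearizes to b1 * b3 * b2


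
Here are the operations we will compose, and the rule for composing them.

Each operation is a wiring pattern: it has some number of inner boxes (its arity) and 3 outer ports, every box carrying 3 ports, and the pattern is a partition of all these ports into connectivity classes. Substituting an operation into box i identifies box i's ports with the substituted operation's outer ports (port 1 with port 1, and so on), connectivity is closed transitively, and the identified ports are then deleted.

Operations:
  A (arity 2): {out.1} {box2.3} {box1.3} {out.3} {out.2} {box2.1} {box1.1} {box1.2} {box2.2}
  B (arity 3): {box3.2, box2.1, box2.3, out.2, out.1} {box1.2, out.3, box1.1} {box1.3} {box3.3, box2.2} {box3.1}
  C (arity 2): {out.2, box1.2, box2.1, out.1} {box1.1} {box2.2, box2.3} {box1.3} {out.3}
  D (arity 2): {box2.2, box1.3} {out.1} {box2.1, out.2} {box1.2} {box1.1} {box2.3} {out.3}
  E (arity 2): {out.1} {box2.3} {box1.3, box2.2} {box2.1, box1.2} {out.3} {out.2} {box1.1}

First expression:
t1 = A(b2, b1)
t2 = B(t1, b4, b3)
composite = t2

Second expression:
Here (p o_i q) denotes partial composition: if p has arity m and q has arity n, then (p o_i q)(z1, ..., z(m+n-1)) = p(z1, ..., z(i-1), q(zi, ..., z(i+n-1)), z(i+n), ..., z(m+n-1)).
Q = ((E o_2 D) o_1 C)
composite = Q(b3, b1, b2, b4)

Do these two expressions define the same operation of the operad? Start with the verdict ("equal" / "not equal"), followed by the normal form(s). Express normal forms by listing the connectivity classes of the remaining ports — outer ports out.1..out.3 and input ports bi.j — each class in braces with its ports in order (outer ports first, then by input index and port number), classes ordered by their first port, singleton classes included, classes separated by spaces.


not equal; first: {out.1, out.2, b3.2, b4.1, b4.3} {out.3} {b1.1} {b1.2} {b1.3} {b2.1} {b2.2} {b2.3} {b3.1} {b3.3, b4.2}; second: {out.1} {out.2} {out.3} {b1.1, b3.2} {b1.2, b1.3} {b2.1} {b2.2} {b2.3, b4.2} {b3.1} {b3.3} {b4.1} {b4.3}

Normal form of the first expression: {out.1, out.2, b3.2, b4.1, b4.3} {out.3} {b1.1} {b1.2} {b1.3} {b2.1} {b2.2} {b2.3} {b3.1} {b3.3, b4.2}
Normal form of the second expression: {out.1} {out.2} {out.3} {b1.1, b3.2} {b1.2, b1.3} {b2.1} {b2.2} {b2.3, b4.2} {b3.1} {b3.3} {b4.1} {b4.3}
The forms do not match — not equal.


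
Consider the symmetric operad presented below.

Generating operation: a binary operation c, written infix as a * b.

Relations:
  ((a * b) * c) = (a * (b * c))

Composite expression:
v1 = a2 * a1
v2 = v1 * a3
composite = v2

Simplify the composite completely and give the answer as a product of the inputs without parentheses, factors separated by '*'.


a2 * a1 * a3

The c-tree's shape is irrelevant; the a-reading-order decides.
(a2 * a1) collapses to a2 * a1
((a2 * a1) * a3) collapses to a2 * a1 * a3


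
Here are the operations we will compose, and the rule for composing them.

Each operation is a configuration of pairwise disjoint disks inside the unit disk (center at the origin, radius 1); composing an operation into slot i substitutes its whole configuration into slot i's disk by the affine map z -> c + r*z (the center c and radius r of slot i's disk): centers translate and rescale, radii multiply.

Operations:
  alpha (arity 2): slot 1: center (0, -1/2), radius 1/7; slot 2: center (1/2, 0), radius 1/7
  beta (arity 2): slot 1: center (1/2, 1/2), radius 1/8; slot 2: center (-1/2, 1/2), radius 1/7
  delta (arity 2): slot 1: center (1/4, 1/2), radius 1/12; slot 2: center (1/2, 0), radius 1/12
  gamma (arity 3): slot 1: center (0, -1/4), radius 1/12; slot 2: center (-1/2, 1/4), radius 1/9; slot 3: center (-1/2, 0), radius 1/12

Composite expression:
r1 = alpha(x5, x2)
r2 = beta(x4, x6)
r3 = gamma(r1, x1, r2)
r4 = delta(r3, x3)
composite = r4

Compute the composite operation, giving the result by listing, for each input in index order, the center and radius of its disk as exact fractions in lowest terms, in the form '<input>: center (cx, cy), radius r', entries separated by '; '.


Nesting under delta composes maps z -> c + r*z down each x-path.
x5: after 3 affine steps, its disk has center (1/4, 137/288), radius 1/1008
x2: after 3 affine steps, its disk has center (73/288, 23/48), radius 1/1008
x1: after 2 affine steps, its disk has center (5/24, 25/48), radius 1/108
x4: after 3 affine steps, its disk has center (61/288, 145/288), radius 1/1152
x6: after 3 affine steps, its disk has center (59/288, 145/288), radius 1/1008
x3: after 1 affine step, its disk has center (1/2, 0), radius 1/12

x1: center (5/24, 25/48), radius 1/108; x2: center (73/288, 23/48), radius 1/1008; x3: center (1/2, 0), radius 1/12; x4: center (61/288, 145/288), radius 1/1152; x5: center (1/4, 137/288), radius 1/1008; x6: center (59/288, 145/288), radius 1/1008


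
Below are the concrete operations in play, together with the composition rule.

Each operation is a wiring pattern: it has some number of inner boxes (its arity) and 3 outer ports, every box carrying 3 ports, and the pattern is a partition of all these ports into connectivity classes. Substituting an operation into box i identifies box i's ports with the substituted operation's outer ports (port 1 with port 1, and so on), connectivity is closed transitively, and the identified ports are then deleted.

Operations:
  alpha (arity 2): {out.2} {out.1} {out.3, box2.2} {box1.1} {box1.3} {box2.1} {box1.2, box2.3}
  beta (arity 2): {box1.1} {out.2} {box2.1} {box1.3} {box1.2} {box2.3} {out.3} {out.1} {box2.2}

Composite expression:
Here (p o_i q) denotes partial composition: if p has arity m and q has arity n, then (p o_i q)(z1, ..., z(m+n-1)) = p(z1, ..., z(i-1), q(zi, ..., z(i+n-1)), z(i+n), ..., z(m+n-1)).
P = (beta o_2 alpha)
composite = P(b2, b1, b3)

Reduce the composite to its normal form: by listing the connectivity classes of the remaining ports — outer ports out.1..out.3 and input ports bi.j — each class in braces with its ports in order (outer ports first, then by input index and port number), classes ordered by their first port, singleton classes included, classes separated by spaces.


Two ports join when wires chain via beta-identified ports.
after alpha, the pattern on (b1, b3) reads {out.1} {out.2} {out.3, b3.2} {b1.1} {b1.2, b3.3} {b1.3} {b3.1} (out.j = its outer ports)
after beta, the pattern on (b2, b1, b3) reads {out.1} {out.2} {out.3} {b1.1} {b1.2, b3.3} {b1.3} {b2.1} {b2.2} {b2.3} {b3.1} {b3.2} (out.j = its outer ports)

{out.1} {out.2} {out.3} {b1.1} {b1.2, b3.3} {b1.3} {b2.1} {b2.2} {b2.3} {b3.1} {b3.2}


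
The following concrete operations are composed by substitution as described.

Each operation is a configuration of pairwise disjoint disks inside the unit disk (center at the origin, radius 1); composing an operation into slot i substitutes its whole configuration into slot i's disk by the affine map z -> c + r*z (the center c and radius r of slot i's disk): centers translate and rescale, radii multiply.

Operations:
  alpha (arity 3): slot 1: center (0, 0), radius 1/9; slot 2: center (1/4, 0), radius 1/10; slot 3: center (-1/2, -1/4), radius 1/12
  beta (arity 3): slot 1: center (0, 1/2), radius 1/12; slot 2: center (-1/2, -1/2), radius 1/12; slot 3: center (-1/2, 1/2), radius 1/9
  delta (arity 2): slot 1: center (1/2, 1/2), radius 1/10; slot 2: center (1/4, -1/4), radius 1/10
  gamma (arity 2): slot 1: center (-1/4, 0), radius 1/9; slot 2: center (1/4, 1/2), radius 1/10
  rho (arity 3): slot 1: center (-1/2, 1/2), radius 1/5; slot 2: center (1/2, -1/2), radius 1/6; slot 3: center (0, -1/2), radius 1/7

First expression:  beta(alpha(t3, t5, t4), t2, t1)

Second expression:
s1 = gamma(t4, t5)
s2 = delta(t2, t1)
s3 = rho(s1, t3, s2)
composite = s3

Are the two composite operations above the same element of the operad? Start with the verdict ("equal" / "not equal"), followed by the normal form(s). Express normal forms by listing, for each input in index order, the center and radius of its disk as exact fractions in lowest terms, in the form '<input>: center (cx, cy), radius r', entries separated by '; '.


The first composite normalizes to t1: center (-1/2, 1/2), radius 1/9; t2: center (-1/2, -1/2), radius 1/12; t3: center (0, 1/2), radius 1/108; t4: center (-1/24, 23/48), radius 1/144; t5: center (1/48, 1/2), radius 1/120
The second composite normalizes to t1: center (1/28, -15/28), radius 1/70; t2: center (1/14, -3/7), radius 1/70; t3: center (1/2, -1/2), radius 1/6; t4: center (-11/20, 1/2), radius 1/45; t5: center (-9/20, 3/5), radius 1/50
No match — not equal.

not equal; first: t1: center (-1/2, 1/2), radius 1/9; t2: center (-1/2, -1/2), radius 1/12; t3: center (0, 1/2), radius 1/108; t4: center (-1/24, 23/48), radius 1/144; t5: center (1/48, 1/2), radius 1/120; second: t1: center (1/28, -15/28), radius 1/70; t2: center (1/14, -3/7), radius 1/70; t3: center (1/2, -1/2), radius 1/6; t4: center (-11/20, 1/2), radius 1/45; t5: center (-9/20, 3/5), radius 1/50


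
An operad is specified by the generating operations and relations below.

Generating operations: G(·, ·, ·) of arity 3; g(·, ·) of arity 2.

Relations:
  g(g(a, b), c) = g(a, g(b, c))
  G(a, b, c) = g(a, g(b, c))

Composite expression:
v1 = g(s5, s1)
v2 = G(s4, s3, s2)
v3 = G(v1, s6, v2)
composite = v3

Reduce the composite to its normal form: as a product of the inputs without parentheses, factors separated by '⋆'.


s5 ⋆ s1 ⋆ s6 ⋆ s4 ⋆ s3 ⋆ s2


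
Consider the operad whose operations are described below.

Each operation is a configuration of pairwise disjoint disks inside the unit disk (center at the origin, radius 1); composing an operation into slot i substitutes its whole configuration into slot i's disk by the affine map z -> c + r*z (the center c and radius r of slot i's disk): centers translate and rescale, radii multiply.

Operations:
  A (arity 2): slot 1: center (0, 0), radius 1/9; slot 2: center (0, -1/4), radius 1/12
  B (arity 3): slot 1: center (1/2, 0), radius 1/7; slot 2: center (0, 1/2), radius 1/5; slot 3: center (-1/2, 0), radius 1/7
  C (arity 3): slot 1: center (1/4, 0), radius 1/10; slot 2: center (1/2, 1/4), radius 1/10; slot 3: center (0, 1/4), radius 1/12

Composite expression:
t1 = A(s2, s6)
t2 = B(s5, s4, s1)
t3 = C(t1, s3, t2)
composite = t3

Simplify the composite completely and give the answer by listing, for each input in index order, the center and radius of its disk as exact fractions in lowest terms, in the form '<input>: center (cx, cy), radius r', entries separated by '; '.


s1: center (-1/24, 1/4), radius 1/84; s2: center (1/4, 0), radius 1/90; s3: center (1/2, 1/4), radius 1/10; s4: center (0, 7/24), radius 1/60; s5: center (1/24, 1/4), radius 1/84; s6: center (1/4, -1/40), radius 1/120


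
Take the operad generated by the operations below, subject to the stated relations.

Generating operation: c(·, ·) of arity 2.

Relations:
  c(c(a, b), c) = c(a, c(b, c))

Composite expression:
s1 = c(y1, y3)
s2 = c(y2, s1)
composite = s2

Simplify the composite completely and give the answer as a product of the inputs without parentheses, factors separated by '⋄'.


y2 ⋄ y1 ⋄ y3

Associativity of c dissolves the nesting; only the y-input order survives.
c(y1, y3) reduces to y1 ⋄ y3
c(y2, c(y1, y3)) reduces to y2 ⋄ y1 ⋄ y3


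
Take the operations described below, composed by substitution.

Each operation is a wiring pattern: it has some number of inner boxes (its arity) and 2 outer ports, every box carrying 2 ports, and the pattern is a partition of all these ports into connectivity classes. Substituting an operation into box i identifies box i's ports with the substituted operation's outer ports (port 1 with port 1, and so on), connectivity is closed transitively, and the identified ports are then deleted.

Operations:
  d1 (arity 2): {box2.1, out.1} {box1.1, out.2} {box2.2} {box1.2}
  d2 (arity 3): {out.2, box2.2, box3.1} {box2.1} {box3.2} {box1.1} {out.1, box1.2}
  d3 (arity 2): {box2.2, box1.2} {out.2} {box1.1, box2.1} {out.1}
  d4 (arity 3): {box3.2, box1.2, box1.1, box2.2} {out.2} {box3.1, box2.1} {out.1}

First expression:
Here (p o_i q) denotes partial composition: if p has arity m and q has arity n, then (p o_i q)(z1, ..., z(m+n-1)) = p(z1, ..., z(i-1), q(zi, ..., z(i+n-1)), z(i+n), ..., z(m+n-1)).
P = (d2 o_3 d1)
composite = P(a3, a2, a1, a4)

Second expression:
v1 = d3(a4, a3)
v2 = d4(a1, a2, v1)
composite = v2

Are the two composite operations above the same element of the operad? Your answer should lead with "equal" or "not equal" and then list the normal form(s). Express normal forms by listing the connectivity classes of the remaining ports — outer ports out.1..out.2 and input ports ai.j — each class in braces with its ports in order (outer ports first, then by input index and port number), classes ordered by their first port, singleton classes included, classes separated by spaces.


not equal; first: {out.1, a3.2} {out.2, a2.2, a4.1} {a1.1} {a1.2} {a2.1} {a3.1} {a4.2}; second: {out.1} {out.2} {a1.1, a1.2, a2.2} {a2.1} {a3.1, a4.1} {a3.2, a4.2}

The first expression reduces to {out.1, a3.2} {out.2, a2.2, a4.1} {a1.1} {a1.2} {a2.1} {a3.1} {a4.2}
The second expression reduces to {out.1} {out.2} {a1.1, a1.2, a2.2} {a2.1} {a3.1, a4.1} {a3.2, a4.2}
Distinct normal forms: not equal.


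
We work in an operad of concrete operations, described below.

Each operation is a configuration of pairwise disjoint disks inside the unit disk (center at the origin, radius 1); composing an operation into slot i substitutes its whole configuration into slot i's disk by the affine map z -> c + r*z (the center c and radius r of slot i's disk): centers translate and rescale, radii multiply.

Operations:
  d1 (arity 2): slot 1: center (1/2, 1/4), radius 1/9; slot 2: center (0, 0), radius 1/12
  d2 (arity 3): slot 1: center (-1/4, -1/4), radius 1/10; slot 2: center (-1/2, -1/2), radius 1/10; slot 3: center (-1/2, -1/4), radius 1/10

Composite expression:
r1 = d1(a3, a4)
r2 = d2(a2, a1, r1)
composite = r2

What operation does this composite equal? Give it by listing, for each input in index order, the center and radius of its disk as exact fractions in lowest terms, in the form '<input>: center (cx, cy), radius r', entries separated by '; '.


a1: center (-1/2, -1/2), radius 1/10; a2: center (-1/4, -1/4), radius 1/10; a3: center (-9/20, -9/40), radius 1/90; a4: center (-1/2, -1/4), radius 1/120


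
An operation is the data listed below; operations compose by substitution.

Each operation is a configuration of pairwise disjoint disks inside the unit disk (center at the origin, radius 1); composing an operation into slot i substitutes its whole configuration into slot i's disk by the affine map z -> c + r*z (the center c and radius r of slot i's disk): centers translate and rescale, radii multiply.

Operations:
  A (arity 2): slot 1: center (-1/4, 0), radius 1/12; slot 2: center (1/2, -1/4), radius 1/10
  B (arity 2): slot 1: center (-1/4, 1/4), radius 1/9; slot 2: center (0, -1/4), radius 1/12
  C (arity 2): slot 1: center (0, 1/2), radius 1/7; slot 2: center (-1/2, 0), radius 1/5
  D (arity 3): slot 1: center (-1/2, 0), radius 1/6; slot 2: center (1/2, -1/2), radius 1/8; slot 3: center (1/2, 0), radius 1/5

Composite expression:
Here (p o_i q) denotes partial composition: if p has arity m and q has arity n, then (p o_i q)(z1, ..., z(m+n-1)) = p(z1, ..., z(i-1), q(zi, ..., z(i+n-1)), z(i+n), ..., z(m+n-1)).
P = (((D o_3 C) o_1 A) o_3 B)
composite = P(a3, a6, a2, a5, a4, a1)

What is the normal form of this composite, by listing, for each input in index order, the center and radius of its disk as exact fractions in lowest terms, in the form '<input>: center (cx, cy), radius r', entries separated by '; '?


a1: center (2/5, 0), radius 1/25; a2: center (15/32, -15/32), radius 1/72; a3: center (-13/24, 0), radius 1/72; a4: center (1/2, 1/10), radius 1/35; a5: center (1/2, -17/32), radius 1/96; a6: center (-5/12, -1/24), radius 1/60

Nesting under D composes maps z -> c + r*z down each a-path.
a3 passes through 2 substitutions, ending at center (-13/24, 0), radius 1/72
a6 passes through 2 substitutions, ending at center (-5/12, -1/24), radius 1/60
a2 passes through 2 substitutions, ending at center (15/32, -15/32), radius 1/72
a5 passes through 2 substitutions, ending at center (1/2, -17/32), radius 1/96
a4 passes through 2 substitutions, ending at center (1/2, 1/10), radius 1/35
a1 passes through 2 substitutions, ending at center (2/5, 0), radius 1/25


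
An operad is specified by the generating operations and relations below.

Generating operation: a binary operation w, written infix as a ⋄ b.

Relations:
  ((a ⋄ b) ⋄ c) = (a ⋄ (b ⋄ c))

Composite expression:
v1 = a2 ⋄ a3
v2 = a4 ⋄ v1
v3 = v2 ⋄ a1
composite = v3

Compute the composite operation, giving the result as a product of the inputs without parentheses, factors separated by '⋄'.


a4 ⋄ a2 ⋄ a3 ⋄ a1

Associativity of w dissolves the nesting; only the a-input order survives.
(a2 ⋄ a3) unparenthesizes to a2 ⋄ a3
(a4 ⋄ (a2 ⋄ a3)) unparenthesizes to a4 ⋄ a2 ⋄ a3
((a4 ⋄ (a2 ⋄ a3)) ⋄ a1) unparenthesizes to a4 ⋄ a2 ⋄ a3 ⋄ a1


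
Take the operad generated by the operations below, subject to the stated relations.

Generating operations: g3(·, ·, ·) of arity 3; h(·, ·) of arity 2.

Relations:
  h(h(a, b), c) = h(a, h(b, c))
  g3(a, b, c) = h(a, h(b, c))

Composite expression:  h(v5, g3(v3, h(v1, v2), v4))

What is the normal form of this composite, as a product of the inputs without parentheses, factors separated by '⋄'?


v5 ⋄ v3 ⋄ v1 ⋄ v2 ⋄ v4

Key point: h is associative — brackets drop, the v-order remains.
h(v1, v2) linearizes to v1 ⋄ v2
g3(v3, h(v1, v2), v4) linearizes to v3 ⋄ v1 ⋄ v2 ⋄ v4
h(v5, g3(v3, h(v1, v2), v4)) linearizes to v5 ⋄ v3 ⋄ v1 ⋄ v2 ⋄ v4


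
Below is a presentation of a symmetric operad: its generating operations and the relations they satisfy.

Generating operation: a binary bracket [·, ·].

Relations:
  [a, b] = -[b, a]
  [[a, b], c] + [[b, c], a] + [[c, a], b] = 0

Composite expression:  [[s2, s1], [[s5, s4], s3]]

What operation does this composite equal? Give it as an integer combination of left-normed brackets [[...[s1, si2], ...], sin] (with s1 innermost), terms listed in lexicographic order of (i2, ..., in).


-[[[[s1, s2], s3], s4], s5] + [[[[s1, s2], s3], s5], s4] + [[[[s1, s2], s4], s5], s3] - [[[[s1, s2], s5], s4], s3]


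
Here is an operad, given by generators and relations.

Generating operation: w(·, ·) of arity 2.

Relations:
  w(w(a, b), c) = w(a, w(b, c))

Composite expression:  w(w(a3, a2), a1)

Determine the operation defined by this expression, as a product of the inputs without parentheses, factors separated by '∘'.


a3 ∘ a2 ∘ a1

The w-tree's shape is irrelevant; the a-reading-order decides.
w(a3, a2) collapses to a3 ∘ a2
w(w(a3, a2), a1) collapses to a3 ∘ a2 ∘ a1


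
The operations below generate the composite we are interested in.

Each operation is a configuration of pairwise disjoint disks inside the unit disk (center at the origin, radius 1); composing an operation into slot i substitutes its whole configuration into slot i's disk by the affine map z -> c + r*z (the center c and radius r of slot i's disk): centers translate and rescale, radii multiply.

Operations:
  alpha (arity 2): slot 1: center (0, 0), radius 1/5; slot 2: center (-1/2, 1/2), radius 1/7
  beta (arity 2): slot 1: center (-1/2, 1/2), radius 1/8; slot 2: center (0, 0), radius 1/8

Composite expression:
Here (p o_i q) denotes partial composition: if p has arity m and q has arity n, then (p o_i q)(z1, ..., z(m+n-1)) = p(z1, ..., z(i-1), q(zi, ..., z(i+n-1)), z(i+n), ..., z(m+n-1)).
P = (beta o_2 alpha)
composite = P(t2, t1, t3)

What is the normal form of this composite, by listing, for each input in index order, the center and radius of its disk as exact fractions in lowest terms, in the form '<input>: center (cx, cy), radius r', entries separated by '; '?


t1: center (0, 0), radius 1/40; t2: center (-1/2, 1/2), radius 1/8; t3: center (-1/16, 1/16), radius 1/56

Each t-disk chains the slot maps above it in beta; radii multiply.
tracing t2 down its 1-map path: center (-1/2, 1/2), radius 1/8
tracing t1 down its 2-map path: center (0, 0), radius 1/40
tracing t3 down its 2-map path: center (-1/16, 1/16), radius 1/56


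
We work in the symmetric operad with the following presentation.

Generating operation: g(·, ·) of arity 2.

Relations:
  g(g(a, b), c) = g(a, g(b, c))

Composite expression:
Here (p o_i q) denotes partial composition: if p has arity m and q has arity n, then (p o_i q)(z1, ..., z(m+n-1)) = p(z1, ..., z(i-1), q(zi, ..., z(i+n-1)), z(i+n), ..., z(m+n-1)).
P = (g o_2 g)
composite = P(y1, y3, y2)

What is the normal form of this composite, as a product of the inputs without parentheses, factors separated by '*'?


Under associativity of g, the answer is the y's in reading order.
g(y3, y2) collapses to y3 * y2
g(y1, g(y3, y2)) collapses to y1 * y3 * y2

y1 * y3 * y2


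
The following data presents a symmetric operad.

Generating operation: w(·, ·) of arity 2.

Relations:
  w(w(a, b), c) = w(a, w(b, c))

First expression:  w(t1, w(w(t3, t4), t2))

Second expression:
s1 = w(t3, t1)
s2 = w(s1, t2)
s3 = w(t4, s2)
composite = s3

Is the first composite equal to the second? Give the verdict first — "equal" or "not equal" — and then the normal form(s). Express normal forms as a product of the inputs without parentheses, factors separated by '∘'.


The first composite normalizes to t1 ∘ t3 ∘ t4 ∘ t2
The second composite normalizes to t4 ∘ t3 ∘ t1 ∘ t2
They disagree, so not equal.

not equal; the first gives t1 ∘ t3 ∘ t4 ∘ t2 and the second t4 ∘ t3 ∘ t1 ∘ t2


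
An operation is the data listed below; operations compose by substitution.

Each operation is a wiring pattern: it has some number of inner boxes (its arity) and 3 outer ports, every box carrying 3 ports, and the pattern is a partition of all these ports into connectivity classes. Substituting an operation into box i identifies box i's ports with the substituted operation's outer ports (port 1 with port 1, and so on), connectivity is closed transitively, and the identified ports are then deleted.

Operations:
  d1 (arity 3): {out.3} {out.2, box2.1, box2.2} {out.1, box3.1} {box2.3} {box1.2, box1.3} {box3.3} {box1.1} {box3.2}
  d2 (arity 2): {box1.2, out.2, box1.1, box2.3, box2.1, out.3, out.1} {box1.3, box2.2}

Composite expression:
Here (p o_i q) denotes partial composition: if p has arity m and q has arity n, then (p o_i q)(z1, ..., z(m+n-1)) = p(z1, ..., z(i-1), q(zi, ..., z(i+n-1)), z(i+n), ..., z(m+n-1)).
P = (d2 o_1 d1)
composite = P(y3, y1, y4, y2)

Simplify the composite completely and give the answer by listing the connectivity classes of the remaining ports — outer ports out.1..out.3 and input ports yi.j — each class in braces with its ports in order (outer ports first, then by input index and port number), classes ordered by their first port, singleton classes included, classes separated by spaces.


{out.1, out.2, out.3, y1.1, y1.2, y2.1, y2.3, y4.1} {y1.3} {y2.2} {y3.1} {y3.2, y3.3} {y4.2} {y4.3}

Substituting into d2 glues patterns; closure does the rest.
stage d1: inputs (y3, y1, y4), connectivity {out.1, y4.1} {out.2, y1.1, y1.2} {out.3} {y1.3} {y3.1} {y3.2, y3.3} {y4.2} {y4.3}, out.j its boundary
stage d2: inputs (y3, y1, y4, y2), connectivity {out.1, out.2, out.3, y1.1, y1.2, y2.1, y2.3, y4.1} {y1.3} {y2.2} {y3.1} {y3.2, y3.3} {y4.2} {y4.3}, out.j its boundary


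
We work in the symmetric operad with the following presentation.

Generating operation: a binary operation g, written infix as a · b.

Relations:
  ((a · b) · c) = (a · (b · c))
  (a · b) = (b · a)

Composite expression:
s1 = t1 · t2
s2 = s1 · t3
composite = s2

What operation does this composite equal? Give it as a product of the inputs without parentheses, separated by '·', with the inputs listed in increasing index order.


t1 · t2 · t3

Both nesting and order wash out for g; what remains is which t's occur.
(t1 · t2) flattens to t1 · t2
((t1 · t2) · t3) flattens to t1 · t2 · t3
putting the inputs in ascending order: t1 · t2 · t3


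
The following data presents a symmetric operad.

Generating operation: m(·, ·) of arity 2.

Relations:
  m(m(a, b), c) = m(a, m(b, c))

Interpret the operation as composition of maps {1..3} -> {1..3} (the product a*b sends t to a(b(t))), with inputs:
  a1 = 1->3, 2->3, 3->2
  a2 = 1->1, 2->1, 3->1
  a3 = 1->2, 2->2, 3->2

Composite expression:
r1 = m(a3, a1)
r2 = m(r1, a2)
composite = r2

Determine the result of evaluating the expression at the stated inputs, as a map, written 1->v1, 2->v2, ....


1->2, 2->2, 3->2

m(a3, a1) = 1->2, 2->2, 3->2
m(m(a3, a1), a2) = 1->2, 2->2, 3->2
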